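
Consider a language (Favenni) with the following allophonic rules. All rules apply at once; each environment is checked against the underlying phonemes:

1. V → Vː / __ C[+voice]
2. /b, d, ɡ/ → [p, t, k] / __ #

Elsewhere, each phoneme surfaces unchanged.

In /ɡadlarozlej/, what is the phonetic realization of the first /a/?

/a/ (between /ɡ/ and /d/) occurs before a voiced consonant → [aː] by rule 1.

[aː]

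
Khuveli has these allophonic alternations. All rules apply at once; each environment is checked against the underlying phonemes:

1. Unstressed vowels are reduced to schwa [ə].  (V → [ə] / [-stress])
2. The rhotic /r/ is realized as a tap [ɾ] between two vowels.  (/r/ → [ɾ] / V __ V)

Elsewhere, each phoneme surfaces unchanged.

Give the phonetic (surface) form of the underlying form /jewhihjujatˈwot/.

[jəwhəhjəjətˈwot]

/j/ — not in any rule's target class → [j].
/e/ — between /j/ and /w/, in an unstressed syllable — surfaces as [ə] (rule 1).
/w/ (between /e/ and /h/) is unaffected → [w].
/h/ stays [h].
/i/ — between /h/ and /h/, in an unstressed syllable — surfaces as [ə] (rule 1).
/h/ — not in any rule's target class → [h].
/j/ stays [j].
/u/ meets the environment for rule 1 (in an unstressed syllable) → [ə].
/j/ — not in any rule's target class → [j].
/a/ (between /j/ and /t/) occurs in an unstressed syllable → [ə] by rule 1.
/t/ (between /a/ and /w/) is unaffected → [t].
/w/ (between /t/ and /o/) is unaffected → [w].
/o/ (between /w/ and /t/): rule 1 targets it, but not in an unstressed syllable → unchanged [o].
/t/ stays [t].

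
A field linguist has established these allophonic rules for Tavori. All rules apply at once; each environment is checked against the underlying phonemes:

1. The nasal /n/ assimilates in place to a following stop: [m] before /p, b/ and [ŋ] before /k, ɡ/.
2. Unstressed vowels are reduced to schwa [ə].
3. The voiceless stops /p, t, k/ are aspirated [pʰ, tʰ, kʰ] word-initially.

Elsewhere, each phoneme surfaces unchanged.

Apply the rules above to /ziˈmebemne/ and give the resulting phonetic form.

[zəˈmebəmnə]

/z/ (word-initial): no rule targets it → [z].
/i/ meets the environment for rule 2 (in an unstressed syllable) → [ə].
/m/ (between /i/ and /e/): no rule targets it → [m].
/e/ (between /m/ and /b/) is in the target of rule 2 but the environment (in an unstressed syllable) is not met → [e].
/b/ (between /e/ and /e/): no rule targets it → [b].
/e/ (between /b/ and /m/): in an unstressed syllable, so rule 2 applies → [ə].
/m/ stays [m].
/n/ — between /m/ and /e/; rule 1 does not apply here → [n].
/e/ (word-final): in an unstressed syllable, so rule 2 applies → [ə].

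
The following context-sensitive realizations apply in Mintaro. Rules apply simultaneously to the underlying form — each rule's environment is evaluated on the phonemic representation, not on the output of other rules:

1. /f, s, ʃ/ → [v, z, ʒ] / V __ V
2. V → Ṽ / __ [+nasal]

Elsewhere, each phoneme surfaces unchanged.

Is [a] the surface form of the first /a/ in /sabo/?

Yes

/a/ (between /s/ and /b/) is in the target of rule 2 but the environment (before a nasal consonant) is not met → [a].
The actual realization is [a], which matches [a].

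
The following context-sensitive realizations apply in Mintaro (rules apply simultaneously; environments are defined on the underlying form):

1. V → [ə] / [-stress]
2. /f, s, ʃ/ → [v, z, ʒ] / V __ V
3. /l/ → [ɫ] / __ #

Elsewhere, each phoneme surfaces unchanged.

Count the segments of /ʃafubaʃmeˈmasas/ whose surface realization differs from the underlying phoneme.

Segments that undergo a rule: /a/ → [ə] (rule 1); /f/ → [v] (rule 2); /u/ → [ə] (rule 1); /a/ → [ə] (rule 1); /e/ → [ə] (rule 1); /s/ → [z] (rule 2); /a/ → [ə] (rule 1).
All other segments surface unchanged.

7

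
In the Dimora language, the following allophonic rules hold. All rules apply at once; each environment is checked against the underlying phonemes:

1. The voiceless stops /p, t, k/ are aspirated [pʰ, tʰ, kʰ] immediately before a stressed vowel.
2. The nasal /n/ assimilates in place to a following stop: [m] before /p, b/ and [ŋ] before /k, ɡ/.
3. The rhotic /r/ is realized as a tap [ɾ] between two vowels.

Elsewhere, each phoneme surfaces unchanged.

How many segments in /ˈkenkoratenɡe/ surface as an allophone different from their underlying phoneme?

4

Segments that undergo a rule: /k/ → [kʰ] (rule 1); /n/ → [ŋ] (rule 2); /r/ → [ɾ] (rule 3); /n/ → [ŋ] (rule 2).
All other segments surface unchanged.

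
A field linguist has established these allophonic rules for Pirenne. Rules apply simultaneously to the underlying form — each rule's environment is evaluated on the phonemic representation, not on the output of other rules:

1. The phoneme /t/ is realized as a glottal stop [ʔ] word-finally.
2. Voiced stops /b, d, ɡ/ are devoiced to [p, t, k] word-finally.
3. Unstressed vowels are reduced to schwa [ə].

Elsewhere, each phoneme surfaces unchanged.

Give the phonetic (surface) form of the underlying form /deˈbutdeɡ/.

[dəˈbutdək]

/d/ (word-initial) fails the environment for rule 2, so it stays [d].
/e/ (between /d/ and /b/): in an unstressed syllable, so rule 3 applies → [ə].
/b/ (between /e/ and /u/): rule 2 targets it, but not word-finally → unchanged [b].
/u/ (between /b/ and /t/) is in the target of rule 3 but the environment (in an unstressed syllable) is not met → [u].
/t/ (between /u/ and /d/) is in the target of rule 1 but the environment (word-finally) is not met → [t].
/d/ — between /t/ and /e/; rule 2 does not apply here → [d].
Rule 3 applies to /e/ (between /d/ and /ɡ/: in an unstressed syllable) → [ə].
/ɡ/ (word-final): word-finally, so rule 2 applies → [k].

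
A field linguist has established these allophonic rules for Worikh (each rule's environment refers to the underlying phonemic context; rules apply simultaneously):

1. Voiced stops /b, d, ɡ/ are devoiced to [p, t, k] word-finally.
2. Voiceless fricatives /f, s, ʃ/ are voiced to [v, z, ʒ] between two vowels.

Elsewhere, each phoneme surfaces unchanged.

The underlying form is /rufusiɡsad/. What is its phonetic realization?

[ruvuziɡsat]

/r/ stays [r].
/u/ — not in any rule's target class → [u].
Rule 2 applies to /f/ (between /u/ and /u/: between two vowels) → [v].
/u/ stays [u].
/s/ (between /u/ and /i/): between two vowels, so rule 2 applies → [z].
/i/ — not in any rule's target class → [i].
/ɡ/ (between /i/ and /s/): rule 1 targets it, but not word-finally → unchanged [ɡ].
/s/ (between /ɡ/ and /a/) is in the target of rule 2 but the environment (between two vowels) is not met → [s].
/a/ stays [a].
/d/ (word-final): word-finally, so rule 1 applies → [t].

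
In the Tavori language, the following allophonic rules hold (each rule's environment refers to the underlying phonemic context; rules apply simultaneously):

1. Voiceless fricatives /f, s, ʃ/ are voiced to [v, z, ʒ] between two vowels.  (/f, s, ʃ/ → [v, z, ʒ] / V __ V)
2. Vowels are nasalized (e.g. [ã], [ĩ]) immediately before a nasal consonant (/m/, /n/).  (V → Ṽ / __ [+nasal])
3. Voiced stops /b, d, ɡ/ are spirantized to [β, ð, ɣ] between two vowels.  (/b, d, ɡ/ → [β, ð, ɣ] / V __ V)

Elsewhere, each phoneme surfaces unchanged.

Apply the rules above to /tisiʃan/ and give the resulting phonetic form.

[tiziʒãn]

/t/ (word-initial): no rule targets it → [t].
/i/ (between /t/ and /s/) fails the environment for rule 2, so it stays [i].
/s/ — between /i/ and /i/, between two vowels — surfaces as [z] (rule 1).
/i/ (between /s/ and /ʃ/): rule 2 targets it, but not before a nasal consonant → unchanged [i].
/ʃ/ (between /i/ and /a/) occurs between two vowels → [ʒ] by rule 1.
/a/ (between /ʃ/ and /n/): before a nasal consonant, so rule 2 applies → [ã].
/n/ stays [n].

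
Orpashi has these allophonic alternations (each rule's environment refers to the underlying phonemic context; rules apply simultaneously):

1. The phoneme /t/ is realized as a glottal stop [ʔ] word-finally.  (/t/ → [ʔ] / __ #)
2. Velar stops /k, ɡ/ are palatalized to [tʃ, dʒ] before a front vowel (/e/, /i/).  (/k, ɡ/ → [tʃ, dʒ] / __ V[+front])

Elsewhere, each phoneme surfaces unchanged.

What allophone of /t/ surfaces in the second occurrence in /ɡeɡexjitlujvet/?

Rule 1 applies to /t/ (word-final: word-finally) → [ʔ].

[ʔ]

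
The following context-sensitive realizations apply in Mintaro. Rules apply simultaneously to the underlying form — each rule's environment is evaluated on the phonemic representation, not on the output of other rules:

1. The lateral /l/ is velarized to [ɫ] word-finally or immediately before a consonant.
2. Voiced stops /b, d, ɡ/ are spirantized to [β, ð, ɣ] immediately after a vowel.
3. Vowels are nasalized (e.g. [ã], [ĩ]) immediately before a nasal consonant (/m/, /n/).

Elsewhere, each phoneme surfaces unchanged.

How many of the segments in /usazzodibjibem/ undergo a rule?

4

Segments that undergo a rule: /d/ → [ð] (rule 2); /b/ → [β] (rule 2); /b/ → [β] (rule 2); /e/ → [ẽ] (rule 3).
All other segments surface unchanged.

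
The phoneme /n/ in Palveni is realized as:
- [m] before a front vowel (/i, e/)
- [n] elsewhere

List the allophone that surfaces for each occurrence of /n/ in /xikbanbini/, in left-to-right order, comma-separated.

[n], [m]

Occurrence 1 (position 6): no conditioning environment matches → elsewhere allophone [n].
Occurrence 2 (position 9): before a front vowel (/i, e/) → [m].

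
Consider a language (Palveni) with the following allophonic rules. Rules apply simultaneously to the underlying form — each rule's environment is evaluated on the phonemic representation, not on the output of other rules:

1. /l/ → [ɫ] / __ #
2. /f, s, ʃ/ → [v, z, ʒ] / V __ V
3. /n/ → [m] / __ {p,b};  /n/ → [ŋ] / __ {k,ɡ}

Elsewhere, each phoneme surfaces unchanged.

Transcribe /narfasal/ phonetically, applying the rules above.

[narfazaɫ]

/n/ (word-initial): rule 3 targets it, but not before a labial or velar stop → unchanged [n].
/a/ (between /n/ and /r/): no rule targets it → [a].
/r/ stays [r].
/f/ (between /r/ and /a/): rule 2 targets it, but not between two vowels → unchanged [f].
/a/ (between /f/ and /s/) is unaffected → [a].
/s/ — between /a/ and /a/, between two vowels — surfaces as [z] (rule 2).
/a/ (between /s/ and /l/): no rule targets it → [a].
Rule 1 applies to /l/ (word-final: word-finally) → [ɫ].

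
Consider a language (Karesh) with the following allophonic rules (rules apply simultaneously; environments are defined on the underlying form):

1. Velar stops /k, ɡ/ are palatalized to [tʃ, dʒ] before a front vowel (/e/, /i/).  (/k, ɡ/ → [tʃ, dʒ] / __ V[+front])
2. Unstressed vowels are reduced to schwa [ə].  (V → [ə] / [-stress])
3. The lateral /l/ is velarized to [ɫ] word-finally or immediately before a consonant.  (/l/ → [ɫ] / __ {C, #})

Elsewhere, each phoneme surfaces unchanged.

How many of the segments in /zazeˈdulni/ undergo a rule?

4

Segments that undergo a rule: /a/ → [ə] (rule 2); /e/ → [ə] (rule 2); /l/ → [ɫ] (rule 3); /i/ → [ə] (rule 2).
All other segments surface unchanged.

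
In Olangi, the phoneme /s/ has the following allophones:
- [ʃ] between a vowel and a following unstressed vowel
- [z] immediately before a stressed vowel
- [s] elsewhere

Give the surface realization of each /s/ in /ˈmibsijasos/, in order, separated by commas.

Occurrence 1 (position 4): no conditioning environment matches → elsewhere allophone [s].
Occurrence 2 (position 8): between a vowel and a following unstressed vowel → [ʃ].
Occurrence 3 (position 10): no conditioning environment matches → elsewhere allophone [s].

[s], [ʃ], [s]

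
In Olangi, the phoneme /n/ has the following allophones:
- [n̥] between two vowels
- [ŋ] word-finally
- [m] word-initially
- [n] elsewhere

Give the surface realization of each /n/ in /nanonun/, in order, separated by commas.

[m], [n̥], [n̥], [ŋ]

Occurrence 1 (position 1): word-initially → [m].
Occurrence 2 (position 3): between two vowels → [n̥].
Occurrence 3 (position 5): between two vowels → [n̥].
Occurrence 4 (position 7): word-finally → [ŋ].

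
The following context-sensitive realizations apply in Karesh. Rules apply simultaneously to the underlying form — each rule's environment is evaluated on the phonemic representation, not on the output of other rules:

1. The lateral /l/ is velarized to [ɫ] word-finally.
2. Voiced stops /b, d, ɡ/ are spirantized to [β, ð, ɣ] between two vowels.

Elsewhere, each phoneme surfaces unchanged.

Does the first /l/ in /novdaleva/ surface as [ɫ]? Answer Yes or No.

/l/ (between /a/ and /e/) is in the target of rule 1 but the environment (word-finally) is not met → [l].
The actual realization is [l], not [ɫ].

No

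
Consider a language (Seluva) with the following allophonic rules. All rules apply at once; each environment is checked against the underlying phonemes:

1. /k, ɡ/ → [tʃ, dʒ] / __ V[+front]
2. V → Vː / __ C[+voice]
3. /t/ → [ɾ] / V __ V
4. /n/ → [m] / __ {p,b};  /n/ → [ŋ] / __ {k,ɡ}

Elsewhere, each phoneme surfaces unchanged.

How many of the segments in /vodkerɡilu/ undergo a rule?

Segments that undergo a rule: /o/ → [oː] (rule 2); /k/ → [tʃ] (rule 1); /e/ → [eː] (rule 2); /ɡ/ → [dʒ] (rule 1); /i/ → [iː] (rule 2).
All other segments surface unchanged.

5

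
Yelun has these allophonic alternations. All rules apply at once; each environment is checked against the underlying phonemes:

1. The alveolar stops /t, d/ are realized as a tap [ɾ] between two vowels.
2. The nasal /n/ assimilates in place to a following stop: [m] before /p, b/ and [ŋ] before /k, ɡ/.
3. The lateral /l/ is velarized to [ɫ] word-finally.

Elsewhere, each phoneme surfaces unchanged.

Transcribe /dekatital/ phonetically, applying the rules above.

[dekaɾiɾaɫ]

/d/ (word-initial) is in the target of rule 1 but the environment (between two vowels) is not met → [d].
/e/ (between /d/ and /k/): no rule targets it → [e].
/k/ (between /e/ and /a/) is unaffected → [k].
/a/ — not in any rule's target class → [a].
Rule 1 applies to /t/ (between /a/ and /i/: between two vowels) → [ɾ].
/i/ — not in any rule's target class → [i].
Rule 1 applies to /t/ (between /i/ and /a/: between two vowels) → [ɾ].
/a/ (between /t/ and /l/): no rule targets it → [a].
/l/ (word-final): word-finally, so rule 3 applies → [ɫ].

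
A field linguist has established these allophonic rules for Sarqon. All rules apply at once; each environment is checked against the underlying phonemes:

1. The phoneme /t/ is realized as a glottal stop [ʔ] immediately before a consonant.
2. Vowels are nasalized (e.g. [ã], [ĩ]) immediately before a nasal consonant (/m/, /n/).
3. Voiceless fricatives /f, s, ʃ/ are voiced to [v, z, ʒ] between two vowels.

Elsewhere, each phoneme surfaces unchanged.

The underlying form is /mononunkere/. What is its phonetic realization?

[mõnõnũnkere]

/o/ meets the environment for rule 2 (before a nasal consonant) → [õ].
/o/ (between /n/ and /n/): before a nasal consonant, so rule 2 applies → [õ].
/u/ — between /n/ and /n/, before a nasal consonant — surfaces as [ũ] (rule 2).
/e/ — between /k/ and /r/; rule 2 does not apply here → [e].
/e/ (word-final) fails the environment for rule 2, so it stays [e].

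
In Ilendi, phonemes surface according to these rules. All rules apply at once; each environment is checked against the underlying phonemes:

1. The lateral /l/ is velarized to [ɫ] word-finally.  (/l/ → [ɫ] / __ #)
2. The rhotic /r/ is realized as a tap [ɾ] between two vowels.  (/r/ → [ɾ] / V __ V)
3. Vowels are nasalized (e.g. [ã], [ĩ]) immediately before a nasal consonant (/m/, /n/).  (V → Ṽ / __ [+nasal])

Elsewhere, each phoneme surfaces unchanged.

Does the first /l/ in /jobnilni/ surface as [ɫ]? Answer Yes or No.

/l/ (between /i/ and /n/): rule 1 targets it, but not word-finally → unchanged [l].
The actual realization is [l], not [ɫ].

No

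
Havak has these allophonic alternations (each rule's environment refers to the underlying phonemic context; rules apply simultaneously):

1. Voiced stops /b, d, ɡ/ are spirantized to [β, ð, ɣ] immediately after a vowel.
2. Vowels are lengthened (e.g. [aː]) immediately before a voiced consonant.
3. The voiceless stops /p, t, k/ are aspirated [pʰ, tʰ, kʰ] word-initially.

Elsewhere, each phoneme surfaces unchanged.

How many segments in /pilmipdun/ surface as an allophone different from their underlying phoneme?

3

Segments that undergo a rule: /p/ → [pʰ] (rule 3); /i/ → [iː] (rule 2); /u/ → [uː] (rule 2).
All other segments surface unchanged.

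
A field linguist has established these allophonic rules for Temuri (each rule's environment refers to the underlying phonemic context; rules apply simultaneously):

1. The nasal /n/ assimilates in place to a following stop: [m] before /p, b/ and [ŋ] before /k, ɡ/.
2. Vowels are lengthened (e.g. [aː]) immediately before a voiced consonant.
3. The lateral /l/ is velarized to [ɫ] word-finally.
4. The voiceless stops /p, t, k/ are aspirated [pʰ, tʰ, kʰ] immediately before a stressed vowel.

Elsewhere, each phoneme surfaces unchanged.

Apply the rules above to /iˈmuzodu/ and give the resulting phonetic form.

[iːˈmuːzoːdu]

/i/ (word-initial) occurs before a voiced consonant → [iː] by rule 2.
/m/ (between /i/ and /u/) is unaffected → [m].
/u/ (between /m/ and /z/) occurs before a voiced consonant → [uː] by rule 2.
/z/ (between /u/ and /o/) is unaffected → [z].
Rule 2 applies to /o/ (between /z/ and /d/: before a voiced consonant) → [oː].
/d/ stays [d].
/u/ (word-final) fails the environment for rule 2, so it stays [u].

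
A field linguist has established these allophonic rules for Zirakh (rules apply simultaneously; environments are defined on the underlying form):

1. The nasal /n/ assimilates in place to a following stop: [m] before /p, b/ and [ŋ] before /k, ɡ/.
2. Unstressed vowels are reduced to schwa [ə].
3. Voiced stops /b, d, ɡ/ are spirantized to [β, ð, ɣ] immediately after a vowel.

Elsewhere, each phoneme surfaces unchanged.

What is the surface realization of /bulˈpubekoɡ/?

[bəlˈpuβəkəɣ]

/b/ (word-initial) is in the target of rule 3 but the environment (immediately after a vowel) is not met → [b].
Rule 2 applies to /u/ (between /b/ and /l/: in an unstressed syllable) → [ə].
/l/ (between /u/ and /p/): no rule targets it → [l].
/p/ — not in any rule's target class → [p].
/u/ (between /p/ and /b/) fails the environment for rule 2, so it stays [u].
/b/ (between /u/ and /e/) occurs immediately after a vowel → [β] by rule 3.
/e/ (between /b/ and /k/) occurs in an unstressed syllable → [ə] by rule 2.
/k/ (between /e/ and /o/) is unaffected → [k].
/o/ — between /k/ and /ɡ/, in an unstressed syllable — surfaces as [ə] (rule 2).
Rule 3 applies to /ɡ/ (word-final: immediately after a vowel) → [ɣ].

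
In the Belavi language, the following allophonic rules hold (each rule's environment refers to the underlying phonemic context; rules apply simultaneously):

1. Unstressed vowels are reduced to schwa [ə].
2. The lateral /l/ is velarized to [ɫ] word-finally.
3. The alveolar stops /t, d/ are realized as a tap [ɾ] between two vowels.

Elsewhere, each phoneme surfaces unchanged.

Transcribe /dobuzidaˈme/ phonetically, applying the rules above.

[dəbəzəɾəˈme]

/d/ (word-initial) fails the environment for rule 3, so it stays [d].
/o/ — between /d/ and /b/, in an unstressed syllable — surfaces as [ə] (rule 1).
/b/ (between /o/ and /u/): no rule targets it → [b].
/u/ meets the environment for rule 1 (in an unstressed syllable) → [ə].
/z/ (between /u/ and /i/): no rule targets it → [z].
Rule 1 applies to /i/ (between /z/ and /d/: in an unstressed syllable) → [ə].
/d/ (between /i/ and /a/) occurs between two vowels → [ɾ] by rule 3.
/a/ — between /d/ and /m/, in an unstressed syllable — surfaces as [ə] (rule 1).
/m/ (between /a/ and /e/): no rule targets it → [m].
/e/ (word-final): rule 1 targets it, but not in an unstressed syllable → unchanged [e].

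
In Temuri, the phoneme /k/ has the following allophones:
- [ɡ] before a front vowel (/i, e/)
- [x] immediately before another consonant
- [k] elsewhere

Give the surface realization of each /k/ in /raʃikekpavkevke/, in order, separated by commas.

Occurrence 1 (position 5): before a front vowel (/i, e/) → [ɡ].
Occurrence 2 (position 7): immediately before another consonant → [x].
Occurrence 3 (position 11): before a front vowel (/i, e/) → [ɡ].
Occurrence 4 (position 14): before a front vowel (/i, e/) → [ɡ].

[ɡ], [x], [ɡ], [ɡ]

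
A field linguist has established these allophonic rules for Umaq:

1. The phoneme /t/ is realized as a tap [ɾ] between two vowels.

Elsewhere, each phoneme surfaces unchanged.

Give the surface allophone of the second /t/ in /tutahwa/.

[ɾ]

/t/ meets the environment for rule 1 (between two vowels) → [ɾ].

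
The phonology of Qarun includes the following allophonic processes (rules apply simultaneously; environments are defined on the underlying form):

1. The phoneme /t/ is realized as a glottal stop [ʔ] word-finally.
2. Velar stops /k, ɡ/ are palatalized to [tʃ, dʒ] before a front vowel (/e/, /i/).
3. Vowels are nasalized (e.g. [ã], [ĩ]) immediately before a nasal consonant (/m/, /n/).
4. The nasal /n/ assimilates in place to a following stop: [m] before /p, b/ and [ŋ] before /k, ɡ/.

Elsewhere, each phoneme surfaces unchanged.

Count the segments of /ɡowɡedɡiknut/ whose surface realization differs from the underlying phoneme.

3

Segments that undergo a rule: /ɡ/ → [dʒ] (rule 2); /ɡ/ → [dʒ] (rule 2); /t/ → [ʔ] (rule 1).
All other segments surface unchanged.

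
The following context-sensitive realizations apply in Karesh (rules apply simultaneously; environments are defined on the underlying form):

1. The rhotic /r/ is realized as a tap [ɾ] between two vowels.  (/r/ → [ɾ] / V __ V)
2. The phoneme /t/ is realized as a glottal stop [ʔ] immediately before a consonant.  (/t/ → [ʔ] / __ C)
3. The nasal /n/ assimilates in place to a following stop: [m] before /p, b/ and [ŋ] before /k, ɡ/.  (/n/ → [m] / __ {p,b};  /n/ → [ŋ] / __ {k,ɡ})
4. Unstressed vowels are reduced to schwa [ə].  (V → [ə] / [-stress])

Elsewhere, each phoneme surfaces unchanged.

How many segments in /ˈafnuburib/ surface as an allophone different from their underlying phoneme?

4

Segments that undergo a rule: /u/ → [ə] (rule 4); /u/ → [ə] (rule 4); /r/ → [ɾ] (rule 1); /i/ → [ə] (rule 4).
All other segments surface unchanged.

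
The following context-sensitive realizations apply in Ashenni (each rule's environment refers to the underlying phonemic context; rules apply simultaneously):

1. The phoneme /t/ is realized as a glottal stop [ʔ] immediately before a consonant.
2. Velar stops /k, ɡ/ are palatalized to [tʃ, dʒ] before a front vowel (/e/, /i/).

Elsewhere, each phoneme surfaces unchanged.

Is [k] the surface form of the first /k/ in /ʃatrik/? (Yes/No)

Yes

/k/ (word-final) fails the environment for rule 2, so it stays [k].
The actual realization is [k], which matches [k].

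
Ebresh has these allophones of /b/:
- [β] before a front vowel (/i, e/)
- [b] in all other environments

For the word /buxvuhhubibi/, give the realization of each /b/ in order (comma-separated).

[b], [β], [β]

Occurrence 1 (position 1): no conditioning environment matches → elsewhere allophone [b].
Occurrence 2 (position 9): before a front vowel (/i, e/) → [β].
Occurrence 3 (position 11): before a front vowel (/i, e/) → [β].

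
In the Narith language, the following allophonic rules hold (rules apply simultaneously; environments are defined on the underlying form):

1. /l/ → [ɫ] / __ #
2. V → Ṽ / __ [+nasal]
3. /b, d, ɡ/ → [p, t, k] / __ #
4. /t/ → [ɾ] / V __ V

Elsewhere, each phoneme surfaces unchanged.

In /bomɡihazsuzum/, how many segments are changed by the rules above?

Segments that undergo a rule: /o/ → [õ] (rule 2); /u/ → [ũ] (rule 2).
All other segments surface unchanged.

2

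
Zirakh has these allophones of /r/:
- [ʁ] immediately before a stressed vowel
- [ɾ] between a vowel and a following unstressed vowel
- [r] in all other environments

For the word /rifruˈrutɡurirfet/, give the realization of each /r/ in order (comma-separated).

[r], [r], [ʁ], [ɾ], [r]

Occurrence 1 (position 1): no conditioning environment matches → elsewhere allophone [r].
Occurrence 2 (position 4): no conditioning environment matches → elsewhere allophone [r].
Occurrence 3 (position 6): immediately before a stressed vowel → [ʁ].
Occurrence 4 (position 11): between a vowel and a following unstressed vowel → [ɾ].
Occurrence 5 (position 13): no conditioning environment matches → elsewhere allophone [r].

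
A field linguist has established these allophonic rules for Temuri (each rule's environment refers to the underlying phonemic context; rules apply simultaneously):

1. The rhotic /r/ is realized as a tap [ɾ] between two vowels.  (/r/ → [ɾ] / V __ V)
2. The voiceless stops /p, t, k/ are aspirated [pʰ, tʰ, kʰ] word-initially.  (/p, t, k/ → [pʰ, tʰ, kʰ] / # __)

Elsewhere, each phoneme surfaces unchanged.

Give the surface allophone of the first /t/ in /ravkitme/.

/t/ — between /i/ and /m/; rule 2 does not apply here → [t].

[t]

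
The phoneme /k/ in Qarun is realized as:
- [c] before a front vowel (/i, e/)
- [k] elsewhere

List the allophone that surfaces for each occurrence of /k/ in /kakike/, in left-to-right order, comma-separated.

[k], [c], [c]

Occurrence 1 (position 1): no conditioning environment matches → elsewhere allophone [k].
Occurrence 2 (position 3): before a front vowel → [c].
Occurrence 3 (position 5): before a front vowel → [c].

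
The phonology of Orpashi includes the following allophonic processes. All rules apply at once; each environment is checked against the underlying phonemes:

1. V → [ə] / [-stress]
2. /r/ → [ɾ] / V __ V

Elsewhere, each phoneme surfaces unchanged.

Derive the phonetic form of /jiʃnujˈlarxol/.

/j/ stays [j].
/i/ — between /j/ and /ʃ/, in an unstressed syllable — surfaces as [ə] (rule 1).
/ʃ/ — not in any rule's target class → [ʃ].
/n/ (between /ʃ/ and /u/): no rule targets it → [n].
/u/ (between /n/ and /j/): in an unstressed syllable, so rule 1 applies → [ə].
/j/ — not in any rule's target class → [j].
/l/ — not in any rule's target class → [l].
/a/ (between /l/ and /r/) is in the target of rule 1 but the environment (in an unstressed syllable) is not met → [a].
/r/ — between /a/ and /x/; rule 2 does not apply here → [r].
/x/ (between /r/ and /o/): no rule targets it → [x].
/o/ meets the environment for rule 1 (in an unstressed syllable) → [ə].
/l/ — not in any rule's target class → [l].

[jəʃnəjˈlarxəl]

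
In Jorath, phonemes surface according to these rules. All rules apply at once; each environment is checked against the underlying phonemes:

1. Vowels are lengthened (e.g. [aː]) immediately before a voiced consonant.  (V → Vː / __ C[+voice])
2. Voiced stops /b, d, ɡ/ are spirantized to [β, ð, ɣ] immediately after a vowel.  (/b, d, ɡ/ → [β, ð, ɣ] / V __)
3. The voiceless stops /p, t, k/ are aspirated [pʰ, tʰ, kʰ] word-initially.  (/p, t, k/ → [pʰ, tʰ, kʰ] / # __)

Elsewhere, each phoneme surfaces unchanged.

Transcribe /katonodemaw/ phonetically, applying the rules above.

/k/ meets the environment for rule 3 (word-initially) → [kʰ].
/a/ (between /k/ and /t/) is in the target of rule 1 but the environment (before a voiced consonant) is not met → [a].
/t/ (between /a/ and /o/) is in the target of rule 3 but the environment (word-initially) is not met → [t].
/o/ (between /t/ and /n/) occurs before a voiced consonant → [oː] by rule 1.
/n/ stays [n].
Rule 1 applies to /o/ (between /n/ and /d/: before a voiced consonant) → [oː].
/d/ meets the environment for rule 2 (immediately after a vowel) → [ð].
/e/ (between /d/ and /m/) occurs before a voiced consonant → [eː] by rule 1.
/m/ (between /e/ and /a/) is unaffected → [m].
/a/ meets the environment for rule 1 (before a voiced consonant) → [aː].
/w/ — not in any rule's target class → [w].

[kʰatoːnoːðeːmaːw]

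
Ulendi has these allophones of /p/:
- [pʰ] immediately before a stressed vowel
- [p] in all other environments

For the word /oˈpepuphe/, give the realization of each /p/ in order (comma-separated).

Occurrence 1 (position 2): immediately before a stressed vowel → [pʰ].
Occurrence 2 (position 4): no conditioning environment matches → elsewhere allophone [p].
Occurrence 3 (position 6): no conditioning environment matches → elsewhere allophone [p].

[pʰ], [p], [p]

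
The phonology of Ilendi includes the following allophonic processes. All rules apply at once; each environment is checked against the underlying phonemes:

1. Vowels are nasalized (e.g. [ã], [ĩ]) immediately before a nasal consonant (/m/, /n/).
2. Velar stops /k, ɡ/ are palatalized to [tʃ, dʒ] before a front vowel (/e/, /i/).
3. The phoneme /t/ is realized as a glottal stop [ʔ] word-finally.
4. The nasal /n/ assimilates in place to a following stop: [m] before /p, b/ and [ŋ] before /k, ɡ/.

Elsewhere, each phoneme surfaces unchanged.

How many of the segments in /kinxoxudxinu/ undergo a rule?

3

Segments that undergo a rule: /k/ → [tʃ] (rule 2); /i/ → [ĩ] (rule 1); /i/ → [ĩ] (rule 1).
All other segments surface unchanged.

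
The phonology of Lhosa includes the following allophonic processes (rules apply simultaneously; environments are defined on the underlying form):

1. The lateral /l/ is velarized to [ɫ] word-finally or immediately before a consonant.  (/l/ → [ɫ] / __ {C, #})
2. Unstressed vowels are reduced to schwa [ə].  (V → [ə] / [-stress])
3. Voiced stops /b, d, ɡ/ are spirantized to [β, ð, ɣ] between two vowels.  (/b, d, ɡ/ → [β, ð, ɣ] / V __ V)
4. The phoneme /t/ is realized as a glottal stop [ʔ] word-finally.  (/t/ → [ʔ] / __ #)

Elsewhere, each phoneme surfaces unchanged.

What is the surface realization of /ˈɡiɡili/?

[ˈɡiɣələ]

/ɡ/ — word-initial; rule 3 does not apply here → [ɡ].
/i/ — between /ɡ/ and /ɡ/; rule 2 does not apply here → [i].
Rule 3 applies to /ɡ/ (between /i/ and /i/: between two vowels) → [ɣ].
/i/ (between /ɡ/ and /l/): in an unstressed syllable, so rule 2 applies → [ə].
/l/ (between /i/ and /i/): rule 1 targets it, but not word-finally or immediately before a consonant → unchanged [l].
/i/ (word-final) occurs in an unstressed syllable → [ə] by rule 2.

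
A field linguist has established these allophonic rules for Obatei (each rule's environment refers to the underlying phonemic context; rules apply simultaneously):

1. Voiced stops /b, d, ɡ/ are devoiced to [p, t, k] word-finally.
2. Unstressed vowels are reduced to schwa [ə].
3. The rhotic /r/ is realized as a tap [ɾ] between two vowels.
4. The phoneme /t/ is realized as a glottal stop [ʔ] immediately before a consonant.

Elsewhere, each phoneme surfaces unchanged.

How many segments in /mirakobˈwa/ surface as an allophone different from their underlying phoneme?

Segments that undergo a rule: /i/ → [ə] (rule 2); /r/ → [ɾ] (rule 3); /a/ → [ə] (rule 2); /o/ → [ə] (rule 2).
All other segments surface unchanged.

4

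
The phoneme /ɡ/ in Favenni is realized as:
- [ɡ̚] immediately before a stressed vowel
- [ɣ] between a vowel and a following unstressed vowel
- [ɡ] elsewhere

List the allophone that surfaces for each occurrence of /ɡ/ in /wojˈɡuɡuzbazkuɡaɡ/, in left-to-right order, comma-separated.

Occurrence 1 (position 4): immediately before a stressed vowel → [ɡ̚].
Occurrence 2 (position 6): between a vowel and a following unstressed vowel → [ɣ].
Occurrence 3 (position 14): between a vowel and a following unstressed vowel → [ɣ].
Occurrence 4 (position 16): no conditioning environment matches → elsewhere allophone [ɡ].

[ɡ̚], [ɣ], [ɣ], [ɡ]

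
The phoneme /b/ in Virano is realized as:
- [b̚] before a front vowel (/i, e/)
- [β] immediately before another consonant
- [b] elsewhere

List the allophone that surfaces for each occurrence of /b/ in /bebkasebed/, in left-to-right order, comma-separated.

Occurrence 1 (position 1): before a front vowel (/i, e/) → [b̚].
Occurrence 2 (position 3): immediately before another consonant → [β].
Occurrence 3 (position 8): before a front vowel (/i, e/) → [b̚].

[b̚], [β], [b̚]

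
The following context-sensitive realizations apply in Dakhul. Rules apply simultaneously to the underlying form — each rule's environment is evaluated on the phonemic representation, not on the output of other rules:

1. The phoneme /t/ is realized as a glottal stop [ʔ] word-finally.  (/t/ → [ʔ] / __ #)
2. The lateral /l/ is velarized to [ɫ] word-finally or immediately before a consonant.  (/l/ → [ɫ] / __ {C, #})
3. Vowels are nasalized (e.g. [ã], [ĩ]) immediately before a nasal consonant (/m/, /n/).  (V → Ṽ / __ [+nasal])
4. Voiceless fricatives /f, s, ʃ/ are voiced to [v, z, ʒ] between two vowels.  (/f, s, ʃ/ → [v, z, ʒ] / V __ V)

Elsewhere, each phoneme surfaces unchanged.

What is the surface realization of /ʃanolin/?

/ʃ/ (word-initial) fails the environment for rule 4, so it stays [ʃ].
/a/ (between /ʃ/ and /n/): before a nasal consonant, so rule 3 applies → [ã].
/n/ (between /a/ and /o/): no rule targets it → [n].
/o/ (between /n/ and /l/): rule 3 targets it, but not before a nasal consonant → unchanged [o].
/l/ (between /o/ and /i/): rule 2 targets it, but not word-finally or immediately before a consonant → unchanged [l].
/i/ (between /l/ and /n/) occurs before a nasal consonant → [ĩ] by rule 3.
/n/ (word-final): no rule targets it → [n].

[ʃãnolĩn]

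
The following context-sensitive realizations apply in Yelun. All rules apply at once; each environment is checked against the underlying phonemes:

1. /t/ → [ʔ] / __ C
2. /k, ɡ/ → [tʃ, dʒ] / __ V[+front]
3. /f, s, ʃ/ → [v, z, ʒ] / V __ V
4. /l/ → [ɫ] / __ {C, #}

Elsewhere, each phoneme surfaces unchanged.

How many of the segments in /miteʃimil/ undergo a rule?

Segments that undergo a rule: /ʃ/ → [ʒ] (rule 3); /l/ → [ɫ] (rule 4).
All other segments surface unchanged.

2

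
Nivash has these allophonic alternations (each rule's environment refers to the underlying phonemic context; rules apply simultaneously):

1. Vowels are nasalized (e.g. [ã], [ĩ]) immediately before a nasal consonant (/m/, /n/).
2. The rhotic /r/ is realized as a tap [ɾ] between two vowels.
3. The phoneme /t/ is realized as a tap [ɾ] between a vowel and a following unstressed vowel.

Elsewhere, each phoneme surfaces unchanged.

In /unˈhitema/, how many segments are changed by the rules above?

3

Segments that undergo a rule: /u/ → [ũ] (rule 1); /t/ → [ɾ] (rule 3); /e/ → [ẽ] (rule 1).
All other segments surface unchanged.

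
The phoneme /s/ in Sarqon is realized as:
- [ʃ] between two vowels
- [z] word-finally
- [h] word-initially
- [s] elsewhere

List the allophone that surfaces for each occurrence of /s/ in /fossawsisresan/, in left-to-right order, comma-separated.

[s], [s], [s], [s], [ʃ]

Occurrence 1 (position 3): no conditioning environment matches → elsewhere allophone [s].
Occurrence 2 (position 4): no conditioning environment matches → elsewhere allophone [s].
Occurrence 3 (position 7): no conditioning environment matches → elsewhere allophone [s].
Occurrence 4 (position 9): no conditioning environment matches → elsewhere allophone [s].
Occurrence 5 (position 12): between two vowels → [ʃ].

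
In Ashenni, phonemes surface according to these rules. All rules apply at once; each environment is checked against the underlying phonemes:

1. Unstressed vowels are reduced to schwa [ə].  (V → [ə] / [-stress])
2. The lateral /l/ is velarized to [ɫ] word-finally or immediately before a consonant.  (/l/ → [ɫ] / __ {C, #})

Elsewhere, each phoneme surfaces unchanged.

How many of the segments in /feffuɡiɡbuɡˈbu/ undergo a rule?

4

Segments that undergo a rule: /e/ → [ə] (rule 1); /u/ → [ə] (rule 1); /i/ → [ə] (rule 1); /u/ → [ə] (rule 1).
All other segments surface unchanged.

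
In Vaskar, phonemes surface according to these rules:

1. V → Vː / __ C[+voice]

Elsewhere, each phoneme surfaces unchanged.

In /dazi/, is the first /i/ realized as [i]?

Yes

/i/ (word-final) is in the target of rule 1 but the environment (before a voiced consonant) is not met → [i].
The actual realization is [i], which matches [i].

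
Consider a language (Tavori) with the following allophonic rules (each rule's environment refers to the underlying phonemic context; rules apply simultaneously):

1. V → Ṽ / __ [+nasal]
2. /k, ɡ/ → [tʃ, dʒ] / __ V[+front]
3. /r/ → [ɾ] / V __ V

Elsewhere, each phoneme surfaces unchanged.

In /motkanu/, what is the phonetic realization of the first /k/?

[k]

/k/ — between /t/ and /a/; rule 2 does not apply here → [k].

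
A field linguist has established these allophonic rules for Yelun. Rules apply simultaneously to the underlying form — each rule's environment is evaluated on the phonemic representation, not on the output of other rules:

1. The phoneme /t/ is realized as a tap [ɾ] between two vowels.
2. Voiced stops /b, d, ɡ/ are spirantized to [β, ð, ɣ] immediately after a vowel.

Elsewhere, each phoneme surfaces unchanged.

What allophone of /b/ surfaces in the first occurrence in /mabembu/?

/b/ — between /a/ and /e/, immediately after a vowel — surfaces as [β] (rule 2).

[β]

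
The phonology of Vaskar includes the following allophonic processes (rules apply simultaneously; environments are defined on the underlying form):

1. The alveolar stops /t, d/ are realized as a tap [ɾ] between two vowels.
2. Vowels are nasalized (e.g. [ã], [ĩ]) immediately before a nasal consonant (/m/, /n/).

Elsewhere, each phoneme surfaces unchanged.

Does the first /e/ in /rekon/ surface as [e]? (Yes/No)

Yes

/e/ — between /r/ and /k/; rule 2 does not apply here → [e].
The actual realization is [e], which matches [e].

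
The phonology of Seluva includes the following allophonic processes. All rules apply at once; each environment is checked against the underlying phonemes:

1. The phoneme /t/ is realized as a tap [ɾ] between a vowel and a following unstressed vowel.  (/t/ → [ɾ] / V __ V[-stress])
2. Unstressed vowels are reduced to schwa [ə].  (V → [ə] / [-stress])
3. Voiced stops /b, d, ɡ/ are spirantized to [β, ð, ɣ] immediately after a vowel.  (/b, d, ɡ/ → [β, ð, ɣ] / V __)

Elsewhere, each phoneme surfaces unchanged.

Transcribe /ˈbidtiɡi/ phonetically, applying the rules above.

[ˈbiðtəɣə]

/b/ (word-initial) fails the environment for rule 3, so it stays [b].
/i/ (between /b/ and /d/) fails the environment for rule 2, so it stays [i].
/d/ — between /i/ and /t/, immediately after a vowel — surfaces as [ð] (rule 3).
/t/ — between /d/ and /i/; rule 1 does not apply here → [t].
Rule 2 applies to /i/ (between /t/ and /ɡ/: in an unstressed syllable) → [ə].
Rule 3 applies to /ɡ/ (between /i/ and /i/: immediately after a vowel) → [ɣ].
/i/ (word-final): in an unstressed syllable, so rule 2 applies → [ə].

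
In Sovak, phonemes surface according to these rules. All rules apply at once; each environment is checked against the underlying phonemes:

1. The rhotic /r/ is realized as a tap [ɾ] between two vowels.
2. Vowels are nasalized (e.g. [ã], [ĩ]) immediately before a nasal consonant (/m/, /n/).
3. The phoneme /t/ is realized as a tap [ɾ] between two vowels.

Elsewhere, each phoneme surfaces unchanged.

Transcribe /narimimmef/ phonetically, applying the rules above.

/a/ (between /n/ and /r/) is in the target of rule 2 but the environment (before a nasal consonant) is not met → [a].
/r/ (between /a/ and /i/): between two vowels, so rule 1 applies → [ɾ].
/i/ meets the environment for rule 2 (before a nasal consonant) → [ĩ].
/i/ (between /m/ and /m/) occurs before a nasal consonant → [ĩ] by rule 2.
/e/ — between /m/ and /f/; rule 2 does not apply here → [e].

[naɾĩmĩmmef]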